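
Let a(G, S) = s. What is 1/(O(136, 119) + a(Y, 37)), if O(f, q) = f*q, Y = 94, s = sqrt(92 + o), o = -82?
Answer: 8092/130960923 - sqrt(10)/261921846 ≈ 6.1777e-5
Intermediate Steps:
s = sqrt(10) (s = sqrt(92 - 82) = sqrt(10) ≈ 3.1623)
a(G, S) = sqrt(10)
1/(O(136, 119) + a(Y, 37)) = 1/(136*119 + sqrt(10)) = 1/(16184 + sqrt(10))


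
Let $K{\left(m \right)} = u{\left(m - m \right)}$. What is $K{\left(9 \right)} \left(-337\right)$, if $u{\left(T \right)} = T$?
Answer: $0$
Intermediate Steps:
$K{\left(m \right)} = 0$ ($K{\left(m \right)} = m - m = 0$)
$K{\left(9 \right)} \left(-337\right) = 0 \left(-337\right) = 0$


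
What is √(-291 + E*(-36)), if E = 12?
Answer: I*√723 ≈ 26.889*I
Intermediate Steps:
√(-291 + E*(-36)) = √(-291 + 12*(-36)) = √(-291 - 432) = √(-723) = I*√723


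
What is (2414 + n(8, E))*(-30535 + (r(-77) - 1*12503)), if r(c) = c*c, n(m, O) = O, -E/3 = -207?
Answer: -112625815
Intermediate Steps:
E = 621 (E = -3*(-207) = 621)
r(c) = c²
(2414 + n(8, E))*(-30535 + (r(-77) - 1*12503)) = (2414 + 621)*(-30535 + ((-77)² - 1*12503)) = 3035*(-30535 + (5929 - 12503)) = 3035*(-30535 - 6574) = 3035*(-37109) = -112625815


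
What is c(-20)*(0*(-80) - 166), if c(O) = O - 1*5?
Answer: 4150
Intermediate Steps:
c(O) = -5 + O (c(O) = O - 5 = -5 + O)
c(-20)*(0*(-80) - 166) = (-5 - 20)*(0*(-80) - 166) = -25*(0 - 166) = -25*(-166) = 4150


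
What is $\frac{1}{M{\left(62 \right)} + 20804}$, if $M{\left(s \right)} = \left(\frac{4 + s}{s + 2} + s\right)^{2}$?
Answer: $\frac{1024}{25371585} \approx 4.036 \cdot 10^{-5}$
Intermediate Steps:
$M{\left(s \right)} = \left(s + \frac{4 + s}{2 + s}\right)^{2}$ ($M{\left(s \right)} = \left(\frac{4 + s}{2 + s} + s\right)^{2} = \left(s + \frac{4 + s}{2 + s}\right)^{2}$)
$\frac{1}{M{\left(62 \right)} + 20804} = \frac{1}{\frac{\left(4 + 62^{2} + 3 \cdot 62\right)^{2}}{\left(2 + 62\right)^{2}} + 20804} = \frac{1}{\frac{\left(4 + 3844 + 186\right)^{2}}{4096} + 20804} = \frac{1}{\frac{4034^{2}}{4096} + 20804} = \frac{1}{\frac{1}{4096} \cdot 16273156 + 20804} = \frac{1}{\frac{4068289}{1024} + 20804} = \frac{1}{\frac{25371585}{1024}} = \frac{1024}{25371585}$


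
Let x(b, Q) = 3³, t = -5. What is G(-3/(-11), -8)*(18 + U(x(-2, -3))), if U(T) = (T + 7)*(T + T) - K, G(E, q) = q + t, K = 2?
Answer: -24076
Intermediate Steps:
x(b, Q) = 27
G(E, q) = -5 + q (G(E, q) = q - 5 = -5 + q)
U(T) = -2 + 2*T*(7 + T) (U(T) = (T + 7)*(T + T) - 1*2 = (7 + T)*(2*T) - 2 = 2*T*(7 + T) - 2 = -2 + 2*T*(7 + T))
G(-3/(-11), -8)*(18 + U(x(-2, -3))) = (-5 - 8)*(18 + (-2 + 2*27² + 14*27)) = -13*(18 + (-2 + 2*729 + 378)) = -13*(18 + (-2 + 1458 + 378)) = -13*(18 + 1834) = -13*1852 = -24076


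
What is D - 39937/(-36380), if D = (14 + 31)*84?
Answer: 137556337/36380 ≈ 3781.1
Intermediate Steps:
D = 3780 (D = 45*84 = 3780)
D - 39937/(-36380) = 3780 - 39937/(-36380) = 3780 - 39937*(-1/36380) = 3780 + 39937/36380 = 137556337/36380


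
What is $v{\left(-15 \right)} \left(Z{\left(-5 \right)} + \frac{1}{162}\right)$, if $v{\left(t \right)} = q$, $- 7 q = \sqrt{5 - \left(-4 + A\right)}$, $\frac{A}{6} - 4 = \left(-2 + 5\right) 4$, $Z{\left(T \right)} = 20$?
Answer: $- \frac{463 i \sqrt{87}}{162} \approx - 26.658 i$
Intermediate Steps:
$A = 96$ ($A = 24 + 6 \left(-2 + 5\right) 4 = 24 + 6 \cdot 3 \cdot 4 = 24 + 6 \cdot 12 = 24 + 72 = 96$)
$q = - \frac{i \sqrt{87}}{7}$ ($q = - \frac{\sqrt{5 + \left(4 - 96\right)}}{7} = - \frac{\sqrt{5 - 92}}{7} = - \frac{\sqrt{-87}}{7} = - \frac{i \sqrt{87}}{7} \approx - 1.3325 i$)
$v{\left(t \right)} = - \frac{i \sqrt{87}}{7}$
$v{\left(-15 \right)} \left(Z{\left(-5 \right)} + \frac{1}{162}\right) = - \frac{i \sqrt{87}}{7} \left(20 + \frac{1}{162}\right) = - \frac{i \sqrt{87}}{7} \cdot \frac{3241}{162} = - \frac{463 i \sqrt{87}}{162}$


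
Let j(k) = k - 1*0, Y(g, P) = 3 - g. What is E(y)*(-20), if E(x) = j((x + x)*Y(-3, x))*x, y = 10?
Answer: -24000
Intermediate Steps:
j(k) = k (j(k) = k + 0 = k)
E(x) = 12*x² (E(x) = ((x + x)*(3 - 1*(-3)))*x = ((2*x)*(3 + 3))*x = ((2*x)*6)*x = (12*x)*x = 12*x²)
E(y)*(-20) = (12*10²)*(-20) = (12*100)*(-20) = 1200*(-20) = -24000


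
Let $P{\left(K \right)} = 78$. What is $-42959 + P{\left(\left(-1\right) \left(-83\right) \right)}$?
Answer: $-42881$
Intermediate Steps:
$-42959 + P{\left(\left(-1\right) \left(-83\right) \right)} = -42959 + 78 = -42881$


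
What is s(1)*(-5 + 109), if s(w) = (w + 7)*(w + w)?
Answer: 1664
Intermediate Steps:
s(w) = 2*w*(7 + w) (s(w) = (7 + w)*(2*w) = 2*w*(7 + w))
s(1)*(-5 + 109) = (2*1*(7 + 1))*(-5 + 109) = (2*1*8)*104 = 16*104 = 1664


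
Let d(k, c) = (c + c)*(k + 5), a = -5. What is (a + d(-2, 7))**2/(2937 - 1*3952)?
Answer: -1369/1015 ≈ -1.3488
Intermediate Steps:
d(k, c) = 2*c*(5 + k) (d(k, c) = (2*c)*(5 + k) = 2*c*(5 + k))
(a + d(-2, 7))**2/(2937 - 1*3952) = (-5 + 2*7*(5 - 2))**2/(2937 - 1*3952) = (-5 + 2*7*3)**2/(2937 - 3952) = (-5 + 42)**2/(-1015) = 37**2*(-1/1015) = 1369*(-1/1015) = -1369/1015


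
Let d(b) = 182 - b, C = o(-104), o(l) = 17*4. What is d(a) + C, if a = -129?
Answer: 379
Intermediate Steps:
o(l) = 68
C = 68
d(a) + C = (182 - 1*(-129)) + 68 = (182 + 129) + 68 = 311 + 68 = 379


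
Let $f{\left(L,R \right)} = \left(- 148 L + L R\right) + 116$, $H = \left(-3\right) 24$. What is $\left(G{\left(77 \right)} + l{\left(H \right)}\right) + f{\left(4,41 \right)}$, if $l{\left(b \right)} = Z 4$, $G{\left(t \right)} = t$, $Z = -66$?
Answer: $-499$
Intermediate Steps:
$H = -72$
$f{\left(L,R \right)} = 116 - 148 L + L R$
$l{\left(b \right)} = -264$ ($l{\left(b \right)} = \left(-66\right) 4 = -264$)
$\left(G{\left(77 \right)} + l{\left(H \right)}\right) + f{\left(4,41 \right)} = \left(77 - 264\right) + \left(116 - 592 + 4 \cdot 41\right) = -187 + \left(116 - 592 + 164\right) = -187 - 312 = -499$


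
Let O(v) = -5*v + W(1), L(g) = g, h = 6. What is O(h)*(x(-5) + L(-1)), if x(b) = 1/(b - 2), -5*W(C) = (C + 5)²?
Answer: 1488/35 ≈ 42.514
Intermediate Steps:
W(C) = -(5 + C)²/5 (W(C) = -(C + 5)²/5 = -(5 + C)²/5)
O(v) = -36/5 - 5*v (O(v) = -5*v - (5 + 1)²/5 = -5*v - ⅕*6² = -5*v - ⅕*36 = -5*v - 36/5 = -36/5 - 5*v)
x(b) = 1/(-2 + b)
O(h)*(x(-5) + L(-1)) = (-36/5 - 5*6)*(1/(-2 - 5) - 1) = (-36/5 - 30)*(1/(-7) - 1) = -186*(-⅐ - 1)/5 = -186/5*(-8/7) = 1488/35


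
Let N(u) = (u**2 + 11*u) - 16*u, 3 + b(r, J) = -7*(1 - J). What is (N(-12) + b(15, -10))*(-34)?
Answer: -4216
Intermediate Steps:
b(r, J) = -10 + 7*J (b(r, J) = -3 - 7*(1 - J) = -3 + (-7 + 7*J) = -10 + 7*J)
N(u) = u**2 - 5*u
(N(-12) + b(15, -10))*(-34) = (-12*(-5 - 12) + (-10 + 7*(-10)))*(-34) = (-12*(-17) + (-10 - 70))*(-34) = (204 - 80)*(-34) = 124*(-34) = -4216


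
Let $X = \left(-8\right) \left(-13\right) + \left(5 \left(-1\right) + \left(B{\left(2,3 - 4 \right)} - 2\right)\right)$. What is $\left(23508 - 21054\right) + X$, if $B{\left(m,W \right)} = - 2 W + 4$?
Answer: $2557$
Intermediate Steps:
$B{\left(m,W \right)} = 4 - 2 W$
$X = 103$ ($X = \left(-8\right) \left(-13\right) + \left(5 \left(-1\right) + \left(\left(4 - 2 \left(3 - 4\right)\right) - 2\right)\right) = 104 + \left(-5 + \left(\left(4 - -2\right) - 2\right)\right) = 104 + \left(-5 + \left(\left(4 + 2\right) - 2\right)\right) = 104 + \left(-5 + \left(6 - 2\right)\right) = 104 + \left(-5 + 4\right) = 104 - 1 = 103$)
$\left(23508 - 21054\right) + X = \left(23508 - 21054\right) + 103 = 2454 + 103 = 2557$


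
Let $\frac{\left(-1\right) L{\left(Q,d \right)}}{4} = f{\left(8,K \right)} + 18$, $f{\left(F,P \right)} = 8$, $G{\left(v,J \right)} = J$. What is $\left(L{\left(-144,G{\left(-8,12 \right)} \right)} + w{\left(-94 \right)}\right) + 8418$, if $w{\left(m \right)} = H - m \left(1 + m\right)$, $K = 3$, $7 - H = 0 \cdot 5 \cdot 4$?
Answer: $-421$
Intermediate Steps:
$H = 7$ ($H = 7 - 0 \cdot 5 \cdot 4 = 7 - 0 \cdot 4 = 7 - 0 = 7 + 0 = 7$)
$L{\left(Q,d \right)} = -104$ ($L{\left(Q,d \right)} = - 4 \left(8 + 18\right) = \left(-4\right) 26 = -104$)
$w{\left(m \right)} = 7 - m \left(1 + m\right)$
$\left(L{\left(-144,G{\left(-8,12 \right)} \right)} + w{\left(-94 \right)}\right) + 8418 = \left(-104 - 8735\right) + 8418 = -8839 + 8418 = -421$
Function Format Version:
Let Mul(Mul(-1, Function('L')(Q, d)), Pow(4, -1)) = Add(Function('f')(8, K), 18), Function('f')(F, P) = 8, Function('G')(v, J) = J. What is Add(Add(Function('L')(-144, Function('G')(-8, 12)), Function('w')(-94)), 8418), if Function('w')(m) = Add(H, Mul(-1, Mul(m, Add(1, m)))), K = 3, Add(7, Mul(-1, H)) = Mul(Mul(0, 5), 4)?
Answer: -421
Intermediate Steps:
H = 7 (H = Add(7, Mul(-1, Mul(Mul(0, 5), 4))) = Add(7, Mul(-1, Mul(0, 4))) = Add(7, Mul(-1, 0)) = Add(7, 0) = 7)
Function('L')(Q, d) = -104 (Function('L')(Q, d) = Mul(-4, Add(8, 18)) = Mul(-4, 26) = -104)
Function('w')(m) = Add(7, Mul(-1, m, Add(1, m))) (Function('w')(m) = Add(7, Mul(-1, Mul(m, Add(1, m)))) = Add(7, Mul(-1, m, Add(1, m))))
Add(Add(Function('L')(-144, Function('G')(-8, 12)), Function('w')(-94)), 8418) = Add(Add(-104, Add(7, Mul(-1, -94), Mul(-1, Pow(-94, 2)))), 8418) = Add(Add(-104, Add(7, 94, Mul(-1, 8836))), 8418) = Add(Add(-104, Add(7, 94, -8836)), 8418) = Add(Add(-104, -8735), 8418) = Add(-8839, 8418) = -421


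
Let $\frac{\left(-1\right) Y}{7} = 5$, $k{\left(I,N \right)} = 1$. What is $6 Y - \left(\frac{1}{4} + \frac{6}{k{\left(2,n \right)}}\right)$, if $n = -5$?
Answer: $- \frac{865}{4} \approx -216.25$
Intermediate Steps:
$Y = -35$ ($Y = \left(-7\right) 5 = -35$)
$6 Y - \left(\frac{1}{4} + \frac{6}{k{\left(2,n \right)}}\right) = 6 \left(-35\right) - \left(\frac{1}{4} + 6\right) = -210 - \frac{25}{4} = - \frac{865}{4}$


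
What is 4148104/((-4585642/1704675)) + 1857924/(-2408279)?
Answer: -8514678388173438504/5521752665059 ≈ -1.5420e+6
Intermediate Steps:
4148104/((-4585642/1704675)) + 1857924/(-2408279) = 4148104/((-4585642*1/1704675)) + 1857924*(-1/2408279) = 4148104/(-4585642/1704675) - 1857924/2408279 = 4148104*(-1704675/4585642) - 1857924/2408279 = -3535584593100/2292821 - 1857924/2408279 = -8514678388173438504/5521752665059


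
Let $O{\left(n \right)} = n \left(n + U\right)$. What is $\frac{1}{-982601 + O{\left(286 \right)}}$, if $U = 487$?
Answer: $- \frac{1}{761523} \approx -1.3132 \cdot 10^{-6}$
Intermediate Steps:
$O{\left(n \right)} = n \left(487 + n\right)$ ($O{\left(n \right)} = n \left(n + 487\right) = n \left(487 + n\right)$)
$\frac{1}{-982601 + O{\left(286 \right)}} = \frac{1}{-982601 + 286 \left(487 + 286\right)} = \frac{1}{-982601 + 286 \cdot 773} = \frac{1}{-982601 + 221078} = \frac{1}{-761523} = - \frac{1}{761523}$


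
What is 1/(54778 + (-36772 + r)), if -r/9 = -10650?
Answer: 1/113856 ≈ 8.7830e-6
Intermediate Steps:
r = 95850 (r = -9*(-10650) = 95850)
1/(54778 + (-36772 + r)) = 1/(54778 + (-36772 + 95850)) = 1/(54778 + 59078) = 1/113856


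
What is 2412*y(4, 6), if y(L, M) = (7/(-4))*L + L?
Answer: -7236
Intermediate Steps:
y(L, M) = -3*L/4 (y(L, M) = (7*(-¼))*L + L = -7*L/4 + L = -3*L/4)
2412*y(4, 6) = 2412*(-¾*4) = 2412*(-3) = -7236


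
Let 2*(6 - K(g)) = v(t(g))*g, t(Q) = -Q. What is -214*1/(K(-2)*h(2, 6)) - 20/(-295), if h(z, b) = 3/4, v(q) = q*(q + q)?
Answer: -25168/1239 ≈ -20.313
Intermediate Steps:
v(q) = 2*q² (v(q) = q*(2*q) = 2*q²)
h(z, b) = ¾ (h(z, b) = 3*(¼) = ¾)
K(g) = 6 - g³ (K(g) = 6 - 2*(-g)²*g/2 = 6 - 2*g²*g/2 = 6 - g³)
-214*1/(K(-2)*h(2, 6)) - 20/(-295) = -214*4/(3*(6 - 1*(-2)³)) - 20/(-295) = -214*4/(3*(6 - 1*(-8))) - 20*(-1/295) = -214*4/(3*(6 + 8)) + 4/59 = -214/((14*1)*(¾)) + 4/59 = -214/(14*(¾)) + 4/59 = -214/21/2 + 4/59 = -214*2/21 + 4/59 = -428/21 + 4/59 = -25168/1239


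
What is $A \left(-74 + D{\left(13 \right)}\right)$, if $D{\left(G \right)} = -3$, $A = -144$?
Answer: $11088$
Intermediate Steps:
$A \left(-74 + D{\left(13 \right)}\right) = - 144 \left(-74 - 3\right) = \left(-144\right) \left(-77\right) = 11088$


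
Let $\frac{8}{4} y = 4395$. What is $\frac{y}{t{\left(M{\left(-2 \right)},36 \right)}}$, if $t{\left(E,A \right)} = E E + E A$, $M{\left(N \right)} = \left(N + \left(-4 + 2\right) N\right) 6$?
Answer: $\frac{1465}{384} \approx 3.8151$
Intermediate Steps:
$M{\left(N \right)} = - 6 N$ ($M{\left(N \right)} = \left(N - 2 N\right) 6 = - N 6 = - 6 N$)
$t{\left(E,A \right)} = E^{2} + A E$
$y = \frac{4395}{2}$ ($y = \frac{1}{2} \cdot 4395 = \frac{4395}{2} \approx 2197.5$)
$\frac{y}{t{\left(M{\left(-2 \right)},36 \right)}} = \frac{4395}{2 \left(-6\right) \left(-2\right) \left(36 - -12\right)} = \frac{4395}{2 \cdot 12 \left(36 + 12\right)} = \frac{4395}{2 \cdot 12 \cdot 48} = \frac{4395}{2 \cdot 576} = \frac{4395}{2} \cdot \frac{1}{576} = \frac{1465}{384}$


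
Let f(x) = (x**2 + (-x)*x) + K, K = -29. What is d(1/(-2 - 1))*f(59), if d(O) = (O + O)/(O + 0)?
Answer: -58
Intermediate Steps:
f(x) = -29 (f(x) = (x**2 + (-x)*x) - 29 = (x**2 - x**2) - 29 = 0 - 29 = -29)
d(O) = 2 (d(O) = (2*O)/O = 2)
d(1/(-2 - 1))*f(59) = 2*(-29) = -58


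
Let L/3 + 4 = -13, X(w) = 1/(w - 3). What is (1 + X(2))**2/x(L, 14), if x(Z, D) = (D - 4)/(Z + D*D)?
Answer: 0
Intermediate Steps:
X(w) = 1/(-3 + w)
L = -51 (L = -12 + 3*(-13) = -12 - 39 = -51)
x(Z, D) = (-4 + D)/(Z + D**2)
(1 + X(2))**2/x(L, 14) = (1 + 1/(-3 + 2))**2/(((-4 + 14)/(-51 + 14**2))) = (1 + 1/(-1))**2/((10/(-51 + 196))) = (1 - 1)**2/((10/145)) = 0**2/(((1/145)*10)) = 0/(2/29) = 0*(29/2) = 0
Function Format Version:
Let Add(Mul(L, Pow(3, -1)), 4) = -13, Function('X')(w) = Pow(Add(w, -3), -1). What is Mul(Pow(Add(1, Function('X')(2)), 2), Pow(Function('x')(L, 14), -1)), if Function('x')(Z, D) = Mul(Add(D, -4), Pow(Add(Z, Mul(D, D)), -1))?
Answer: 0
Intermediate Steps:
Function('X')(w) = Pow(Add(-3, w), -1)
L = -51 (L = Add(-12, Mul(3, -13)) = Add(-12, -39) = -51)
Function('x')(Z, D) = Mul(Pow(Add(Z, Pow(D, 2)), -1), Add(-4, D)) (Function('x')(Z, D) = Mul(Add(-4, D), Pow(Add(Z, Pow(D, 2)), -1)) = Mul(Pow(Add(Z, Pow(D, 2)), -1), Add(-4, D)))
Mul(Pow(Add(1, Function('X')(2)), 2), Pow(Function('x')(L, 14), -1)) = Mul(Pow(Add(1, Pow(Add(-3, 2), -1)), 2), Pow(Mul(Pow(Add(-51, Pow(14, 2)), -1), Add(-4, 14)), -1)) = Mul(Pow(Add(1, Pow(-1, -1)), 2), Pow(Mul(Pow(Add(-51, 196), -1), 10), -1)) = Mul(Pow(Add(1, -1), 2), Pow(Mul(Pow(145, -1), 10), -1)) = Mul(Pow(0, 2), Pow(Mul(Rational(1, 145), 10), -1)) = Mul(0, Pow(Rational(2, 29), -1)) = Mul(0, Rational(29, 2)) = 0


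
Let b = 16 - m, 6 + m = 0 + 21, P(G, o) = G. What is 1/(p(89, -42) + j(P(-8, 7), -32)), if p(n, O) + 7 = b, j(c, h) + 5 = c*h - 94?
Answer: 1/151 ≈ 0.0066225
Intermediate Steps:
m = 15 (m = -6 + (0 + 21) = -6 + 21 = 15)
b = 1 (b = 16 - 1*15 = 16 - 15 = 1)
j(c, h) = -99 + c*h (j(c, h) = -5 + (c*h - 94) = -5 + (-94 + c*h) = -99 + c*h)
p(n, O) = -6 (p(n, O) = -7 + 1 = -6)
1/(p(89, -42) + j(P(-8, 7), -32)) = 1/(-6 + (-99 - 8*(-32))) = 1/(-6 + (-99 + 256)) = 1/(-6 + 157) = 1/151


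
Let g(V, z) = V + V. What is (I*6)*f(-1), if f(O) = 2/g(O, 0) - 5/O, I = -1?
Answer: -24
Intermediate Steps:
g(V, z) = 2*V
f(O) = -4/O (f(O) = 2/((2*O)) - 5/O = 2*(1/(2*O)) - 5/O = 1/O - 5/O = -4/O)
(I*6)*f(-1) = (-1*6)*(-4/(-1)) = -(-24)*(-1) = -6*4 = -24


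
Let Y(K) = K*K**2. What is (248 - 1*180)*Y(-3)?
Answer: -1836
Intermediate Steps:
Y(K) = K**3
(248 - 1*180)*Y(-3) = (248 - 1*180)*(-3)**3 = (248 - 180)*(-27) = 68*(-27) = -1836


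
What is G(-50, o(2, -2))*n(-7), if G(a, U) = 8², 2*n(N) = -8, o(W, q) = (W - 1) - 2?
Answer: -256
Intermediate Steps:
o(W, q) = -3 + W (o(W, q) = (-1 + W) - 2 = -3 + W)
n(N) = -4 (n(N) = (½)*(-8) = -4)
G(a, U) = 64
G(-50, o(2, -2))*n(-7) = 64*(-4) = -256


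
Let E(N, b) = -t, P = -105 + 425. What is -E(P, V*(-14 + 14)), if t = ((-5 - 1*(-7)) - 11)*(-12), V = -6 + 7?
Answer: 108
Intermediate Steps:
V = 1
P = 320
t = 108 (t = ((-5 + 7) - 11)*(-12) = (2 - 11)*(-12) = -9*(-12) = 108)
E(N, b) = -108 (E(N, b) = -1*108 = -108)
-E(P, V*(-14 + 14)) = -1*(-108) = 108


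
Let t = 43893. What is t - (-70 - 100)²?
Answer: 14993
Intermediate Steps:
t - (-70 - 100)² = 43893 - (-70 - 100)² = 43893 - 1*(-170)² = 43893 - 1*28900 = 43893 - 28900 = 14993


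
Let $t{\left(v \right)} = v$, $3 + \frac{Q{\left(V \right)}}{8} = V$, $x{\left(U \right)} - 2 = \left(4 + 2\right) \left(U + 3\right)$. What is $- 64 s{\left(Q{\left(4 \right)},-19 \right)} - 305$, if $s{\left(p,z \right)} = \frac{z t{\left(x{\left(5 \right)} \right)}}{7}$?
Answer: $\frac{58665}{7} \approx 8380.7$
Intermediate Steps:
$x{\left(U \right)} = 20 + 6 U$ ($x{\left(U \right)} = 2 + \left(4 + 2\right) \left(U + 3\right) = 2 + 6 \left(3 + U\right) = 2 + \left(18 + 6 U\right) = 20 + 6 U$)
$Q{\left(V \right)} = -24 + 8 V$
$s{\left(p,z \right)} = \frac{50 z}{7}$ ($s{\left(p,z \right)} = \frac{z \left(20 + 6 \cdot 5\right)}{7} = z \left(20 + 30\right) \frac{1}{7} = z 50 \cdot \frac{1}{7} = 50 z \frac{1}{7} = \frac{50 z}{7}$)
$- 64 s{\left(Q{\left(4 \right)},-19 \right)} - 305 = - 64 \cdot \frac{50}{7} \left(-19\right) - 305 = \left(-64\right) \left(- \frac{950}{7}\right) - 305 = \frac{60800}{7} - 305 = \frac{58665}{7}$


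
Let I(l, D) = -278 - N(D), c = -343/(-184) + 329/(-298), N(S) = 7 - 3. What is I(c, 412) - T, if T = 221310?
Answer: -221592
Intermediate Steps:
N(S) = 4
c = 20839/27416 (c = -343*(-1/184) + 329*(-1/298) = 343/184 - 329/298 = 20839/27416 ≈ 0.76010)
I(l, D) = -282 (I(l, D) = -278 - 1*4 = -278 - 4 = -282)
I(c, 412) - T = -282 - 1*221310 = -282 - 221310 = -221592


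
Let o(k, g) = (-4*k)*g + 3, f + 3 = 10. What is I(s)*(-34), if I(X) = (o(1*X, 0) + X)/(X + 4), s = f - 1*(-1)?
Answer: -187/6 ≈ -31.167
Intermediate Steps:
f = 7 (f = -3 + 10 = 7)
s = 8 (s = 7 - 1*(-1) = 7 + 1 = 8)
o(k, g) = 3 - 4*g*k (o(k, g) = -4*g*k + 3 = 3 - 4*g*k)
I(X) = (3 + X)/(4 + X) (I(X) = ((3 - 4*0*1*X) + X)/(X + 4) = ((3 - 4*0*X) + X)/(4 + X) = ((3 + 0) + X)/(4 + X) = (3 + X)/(4 + X))
I(s)*(-34) = ((3 + 8)/(4 + 8))*(-34) = (11/12)*(-34) = -187/6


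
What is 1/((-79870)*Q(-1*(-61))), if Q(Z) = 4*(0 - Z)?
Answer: 1/19488280 ≈ 5.1313e-8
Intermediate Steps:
Q(Z) = -4*Z (Q(Z) = 4*(-Z) = -4*Z)
1/((-79870)*Q(-1*(-61))) = 1/((-79870)*((-(-4)*(-61)))) = -1/(79870*((-4*61))) = -1/79870/(-244) = -1/79870*(-1/244) = 1/19488280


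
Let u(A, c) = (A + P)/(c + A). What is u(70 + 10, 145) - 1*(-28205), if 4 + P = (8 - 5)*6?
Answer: 6346219/225 ≈ 28205.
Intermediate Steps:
P = 14 (P = -4 + (8 - 5)*6 = -4 + 3*6 = -4 + 18 = 14)
u(A, c) = (14 + A)/(A + c) (u(A, c) = (A + 14)/(c + A) = (14 + A)/(A + c))
u(70 + 10, 145) - 1*(-28205) = (14 + (70 + 10))/((70 + 10) + 145) - 1*(-28205) = (14 + 80)/(80 + 145) + 28205 = 94/225 + 28205 = 6346219/225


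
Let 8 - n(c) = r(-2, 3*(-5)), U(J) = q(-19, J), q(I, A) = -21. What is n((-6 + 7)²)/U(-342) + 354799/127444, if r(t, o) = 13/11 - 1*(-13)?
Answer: 90624761/29439564 ≈ 3.0783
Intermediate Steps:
U(J) = -21
r(t, o) = 156/11 (r(t, o) = 13*(1/11) + 13 = 13/11 + 13 = 156/11)
n(c) = -68/11 (n(c) = 8 - 1*156/11 = 8 - 156/11 = -68/11)
n((-6 + 7)²)/U(-342) + 354799/127444 = -68/11/(-21) + 354799/127444 = -68/11*(-1/21) + 354799*(1/127444) = 68/231 + 354799/127444 = 90624761/29439564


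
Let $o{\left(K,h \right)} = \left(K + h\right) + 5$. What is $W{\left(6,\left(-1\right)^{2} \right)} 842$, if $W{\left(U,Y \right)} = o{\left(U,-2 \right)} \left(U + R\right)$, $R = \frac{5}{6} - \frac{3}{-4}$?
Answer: $\frac{114933}{2} \approx 57467.0$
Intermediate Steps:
$R = \frac{19}{12}$ ($R = 5 \cdot \frac{1}{6} - - \frac{3}{4} = \frac{5}{6} + \frac{3}{4} = \frac{19}{12} \approx 1.5833$)
$o{\left(K,h \right)} = 5 + K + h$
$W{\left(U,Y \right)} = \left(3 + U\right) \left(\frac{19}{12} + U\right)$ ($W{\left(U,Y \right)} = \left(5 + U - 2\right) \left(U + \frac{19}{12}\right) = \left(3 + U\right) \left(\frac{19}{12} + U\right)$)
$W{\left(6,\left(-1\right)^{2} \right)} 842 = \frac{\left(3 + 6\right) \left(19 + 12 \cdot 6\right)}{12} \cdot 842 = \frac{1}{12} \cdot 9 \left(19 + 72\right) 842 = \frac{1}{12} \cdot 9 \cdot 91 \cdot 842 = \frac{273}{4} \cdot 842 = \frac{114933}{2}$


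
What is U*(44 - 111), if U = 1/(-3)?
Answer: 67/3 ≈ 22.333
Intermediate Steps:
U = -⅓ ≈ -0.33333
U*(44 - 111) = -(44 - 111)/3 = -⅓*(-67) = 67/3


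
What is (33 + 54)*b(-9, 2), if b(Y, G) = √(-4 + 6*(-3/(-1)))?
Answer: 87*√14 ≈ 325.52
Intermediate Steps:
b(Y, G) = √14 (b(Y, G) = √(-4 + 6*(-3*(-1))) = √(-4 + 6*3) = √(-4 + 18) = √14)
(33 + 54)*b(-9, 2) = (33 + 54)*√14 = 87*√14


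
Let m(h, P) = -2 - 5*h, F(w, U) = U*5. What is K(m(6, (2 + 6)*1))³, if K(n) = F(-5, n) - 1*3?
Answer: -4330747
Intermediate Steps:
F(w, U) = 5*U
K(n) = -3 + 5*n (K(n) = 5*n - 1*3 = 5*n - 3 = -3 + 5*n)
K(m(6, (2 + 6)*1))³ = (-3 + 5*(-2 - 5*6))³ = (-3 + 5*(-2 - 30))³ = (-3 + 5*(-32))³ = (-3 - 160)³ = (-163)³ = -4330747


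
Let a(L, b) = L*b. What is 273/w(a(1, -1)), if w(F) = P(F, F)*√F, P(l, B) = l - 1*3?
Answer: 273*I/4 ≈ 68.25*I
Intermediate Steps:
P(l, B) = -3 + l (P(l, B) = l - 3 = -3 + l)
w(F) = √F*(-3 + F) (w(F) = (-3 + F)*√F = √F*(-3 + F))
273/w(a(1, -1)) = 273/((√(1*(-1))*(-3 + 1*(-1)))) = 273/((√(-1)*(-3 - 1))) = 273/((I*(-4))) = 273/((-4*I)) = 273*(I/4) = 273*I/4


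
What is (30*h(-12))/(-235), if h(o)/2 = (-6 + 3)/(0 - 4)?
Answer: -9/47 ≈ -0.19149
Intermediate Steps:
h(o) = 3/2 (h(o) = 2*((-6 + 3)/(0 - 4)) = 2*(-3/(-4)) = 2*(-3*(-¼)) = 2*(¾) = 3/2)
(30*h(-12))/(-235) = (30*(3/2))/(-235) = 45*(-1/235) = -9/47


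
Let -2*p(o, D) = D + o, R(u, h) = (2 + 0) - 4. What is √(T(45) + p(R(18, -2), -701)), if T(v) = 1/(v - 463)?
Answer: √15353767/209 ≈ 18.748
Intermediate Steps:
R(u, h) = -2 (R(u, h) = 2 - 4 = -2)
T(v) = 1/(-463 + v)
p(o, D) = -D/2 - o/2 (p(o, D) = -(D + o)/2 = -D/2 - o/2)
√(T(45) + p(R(18, -2), -701)) = √(1/(-463 + 45) + (-½*(-701) - ½*(-2))) = √(1/(-418) + (701/2 + 1)) = √(-1/418 + 703/2) = √(73463/209) = √15353767/209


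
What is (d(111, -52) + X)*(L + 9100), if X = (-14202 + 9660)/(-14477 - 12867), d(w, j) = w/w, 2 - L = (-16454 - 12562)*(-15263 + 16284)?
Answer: 236230922517/6836 ≈ 3.4557e+7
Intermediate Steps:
L = 29625338 (L = 2 - (-16454 - 12562)*(-15263 + 16284) = 2 - (-29016)*1021 = 2 - 1*(-29625336) = 2 + 29625336 = 29625338)
d(w, j) = 1
X = 2271/13672 (X = -4542/(-27344) = -4542*(-1/27344) = 2271/13672 ≈ 0.16611)
(d(111, -52) + X)*(L + 9100) = (1 + 2271/13672)*(29625338 + 9100) = (15943/13672)*29634438 = 236230922517/6836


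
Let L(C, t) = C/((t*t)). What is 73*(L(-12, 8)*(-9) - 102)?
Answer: -117165/16 ≈ -7322.8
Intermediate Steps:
L(C, t) = C/t² (L(C, t) = C/(t²) = C/t²)
73*(L(-12, 8)*(-9) - 102) = 73*(-12/8²*(-9) - 102) = 73*(-12*1/64*(-9) - 102) = 73*(-3/16*(-9) - 102) = 73*(27/16 - 102) = 73*(-1605/16) = -117165/16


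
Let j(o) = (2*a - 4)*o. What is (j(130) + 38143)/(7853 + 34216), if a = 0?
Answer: 12541/14023 ≈ 0.89432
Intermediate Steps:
j(o) = -4*o (j(o) = (2*0 - 4)*o = (0 - 4)*o = -4*o)
(j(130) + 38143)/(7853 + 34216) = (-4*130 + 38143)/(7853 + 34216) = (-520 + 38143)/42069 = 37623*(1/42069) = 12541/14023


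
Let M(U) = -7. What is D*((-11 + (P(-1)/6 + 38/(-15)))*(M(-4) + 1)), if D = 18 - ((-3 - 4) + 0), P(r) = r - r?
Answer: 2030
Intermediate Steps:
P(r) = 0
D = 25 (D = 18 - (-7 + 0) = 18 - 1*(-7) = 18 + 7 = 25)
D*((-11 + (P(-1)/6 + 38/(-15)))*(M(-4) + 1)) = 25*((-11 + (0/6 + 38/(-15)))*(-7 + 1)) = 25*((-11 + (0*(⅙) + 38*(-1/15)))*(-6)) = 25*((-11 + (0 - 38/15))*(-6)) = 25*((-11 - 38/15)*(-6)) = 25*(-203/15*(-6)) = 25*(406/5) = 2030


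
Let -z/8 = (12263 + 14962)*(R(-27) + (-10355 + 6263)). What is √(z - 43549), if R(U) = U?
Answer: √897074651 ≈ 29951.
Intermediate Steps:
z = 897118200 (z = -8*(12263 + 14962)*(-27 + (-10355 + 6263)) = -217800*(-27 - 4092) = -217800*(-4119) = -8*(-112139775) = 897118200)
√(z - 43549) = √(897118200 - 43549) = √897074651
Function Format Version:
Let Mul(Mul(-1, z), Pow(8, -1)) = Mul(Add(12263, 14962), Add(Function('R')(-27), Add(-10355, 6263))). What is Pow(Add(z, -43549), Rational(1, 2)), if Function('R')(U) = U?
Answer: Pow(897074651, Rational(1, 2)) ≈ 29951.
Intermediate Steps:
z = 897118200 (z = Mul(-8, Mul(Add(12263, 14962), Add(-27, Add(-10355, 6263)))) = Mul(-8, Mul(27225, Add(-27, -4092))) = Mul(-8, Mul(27225, -4119)) = Mul(-8, -112139775) = 897118200)
Pow(Add(z, -43549), Rational(1, 2)) = Pow(Add(897118200, -43549), Rational(1, 2)) = Pow(897074651, Rational(1, 2))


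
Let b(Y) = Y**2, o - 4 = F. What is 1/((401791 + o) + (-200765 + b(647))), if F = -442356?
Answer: 1/177283 ≈ 5.6407e-6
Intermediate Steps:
o = -442352 (o = 4 - 442356 = -442352)
1/((401791 + o) + (-200765 + b(647))) = 1/((401791 - 442352) + (-200765 + 647**2)) = 1/(-40561 + (-200765 + 418609)) = 1/(-40561 + 217844) = 1/177283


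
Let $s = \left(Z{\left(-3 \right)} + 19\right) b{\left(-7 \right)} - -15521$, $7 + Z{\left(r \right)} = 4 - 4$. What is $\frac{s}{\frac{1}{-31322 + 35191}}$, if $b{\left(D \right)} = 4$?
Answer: $60236461$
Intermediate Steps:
$Z{\left(r \right)} = -7$ ($Z{\left(r \right)} = -7 + \left(4 - 4\right) = -7 + 0 = -7$)
$s = 15569$ ($s = \left(-7 + 19\right) 4 - -15521 = 12 \cdot 4 + 15521 = 48 + 15521 = 15569$)
$\frac{s}{\frac{1}{-31322 + 35191}} = \frac{15569}{\frac{1}{-31322 + 35191}} = \frac{15569}{\frac{1}{3869}} = 15569 \frac{1}{\frac{1}{3869}} = 15569 \cdot 3869 = 60236461$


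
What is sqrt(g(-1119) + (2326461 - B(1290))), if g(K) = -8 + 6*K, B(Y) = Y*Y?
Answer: sqrt(655639) ≈ 809.71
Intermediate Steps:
B(Y) = Y**2
sqrt(g(-1119) + (2326461 - B(1290))) = sqrt((-8 + 6*(-1119)) + (2326461 - 1*1290**2)) = sqrt((-8 - 6714) + (2326461 - 1*1664100)) = sqrt(-6722 + (2326461 - 1664100)) = sqrt(-6722 + 662361) = sqrt(655639)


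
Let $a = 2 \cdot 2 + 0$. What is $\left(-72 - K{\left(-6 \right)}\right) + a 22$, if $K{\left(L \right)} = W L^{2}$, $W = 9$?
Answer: $-308$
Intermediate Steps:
$a = 4$ ($a = 4 + 0 = 4$)
$K{\left(L \right)} = 9 L^{2}$
$\left(-72 - K{\left(-6 \right)}\right) + a 22 = \left(-72 - 9 \left(-6\right)^{2}\right) + 4 \cdot 22 = \left(-72 - 9 \cdot 36\right) + 88 = \left(-72 - 324\right) + 88 = -396 + 88 = -308$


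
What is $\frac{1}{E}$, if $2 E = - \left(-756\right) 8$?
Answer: $\frac{1}{3024} \approx 0.00033069$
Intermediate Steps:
$E = 3024$ ($E = \frac{\left(-1\right) \left(\left(-756\right) 8\right)}{2} = \frac{\left(-1\right) \left(-6048\right)}{2} = \frac{1}{2} \cdot 6048 = 3024$)
$\frac{1}{E} = \frac{1}{3024}$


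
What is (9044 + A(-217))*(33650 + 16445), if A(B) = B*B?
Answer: 2811982635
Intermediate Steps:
A(B) = B**2
(9044 + A(-217))*(33650 + 16445) = (9044 + (-217)**2)*(33650 + 16445) = (9044 + 47089)*50095 = 56133*50095 = 2811982635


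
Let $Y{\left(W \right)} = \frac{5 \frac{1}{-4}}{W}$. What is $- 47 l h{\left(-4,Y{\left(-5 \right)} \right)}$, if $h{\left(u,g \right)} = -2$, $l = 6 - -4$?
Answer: $940$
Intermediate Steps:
$Y{\left(W \right)} = - \frac{5}{4 W}$ ($Y{\left(W \right)} = \frac{5 \left(- \frac{1}{4}\right)}{W} = - \frac{5}{4 W}$)
$l = 10$ ($l = 6 + 4 = 10$)
$- 47 l h{\left(-4,Y{\left(-5 \right)} \right)} = - 47 \cdot 10 \left(-2\right) = \left(-47\right) \left(-20\right) = 940$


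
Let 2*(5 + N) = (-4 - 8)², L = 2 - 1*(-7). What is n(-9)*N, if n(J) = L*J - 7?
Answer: -5896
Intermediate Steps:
L = 9 (L = 2 + 7 = 9)
N = 67 (N = -5 + (-4 - 8)²/2 = -5 + (½)*(-12)² = -5 + (½)*144 = -5 + 72 = 67)
n(J) = -7 + 9*J (n(J) = 9*J - 7 = -7 + 9*J)
n(-9)*N = (-7 + 9*(-9))*67 = (-7 - 81)*67 = -88*67 = -5896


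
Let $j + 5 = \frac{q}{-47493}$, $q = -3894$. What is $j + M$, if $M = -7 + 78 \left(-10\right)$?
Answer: $- \frac{12536854}{15831} \approx -791.92$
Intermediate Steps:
$j = - \frac{77857}{15831}$ ($j = -5 - \frac{3894}{-47493} = -5 - - \frac{1298}{15831} = -5 + \frac{1298}{15831} = - \frac{77857}{15831} \approx -4.918$)
$M = -787$ ($M = -7 - 780 = -787$)
$j + M = - \frac{77857}{15831} - 787 = - \frac{12536854}{15831}$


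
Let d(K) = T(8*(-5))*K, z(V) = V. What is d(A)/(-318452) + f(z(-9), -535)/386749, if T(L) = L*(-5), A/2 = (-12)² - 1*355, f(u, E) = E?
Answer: 8117810945/30790248137 ≈ 0.26365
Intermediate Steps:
A = -422 (A = 2*((-12)² - 1*355) = 2*(144 - 355) = 2*(-211) = -422)
T(L) = -5*L
d(K) = 200*K (d(K) = (-40*(-5))*K = (-5*(-40))*K = 200*K)
d(A)/(-318452) + f(z(-9), -535)/386749 = (200*(-422))/(-318452) - 535/386749 = -84400*(-1/318452) - 535*1/386749 = 21100/79613 - 535/386749 = 8117810945/30790248137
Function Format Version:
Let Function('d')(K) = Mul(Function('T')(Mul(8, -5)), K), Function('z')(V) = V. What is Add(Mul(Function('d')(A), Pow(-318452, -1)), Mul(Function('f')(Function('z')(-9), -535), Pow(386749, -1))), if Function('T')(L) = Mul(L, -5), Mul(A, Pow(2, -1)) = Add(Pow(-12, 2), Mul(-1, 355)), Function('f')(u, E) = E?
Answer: Rational(8117810945, 30790248137) ≈ 0.26365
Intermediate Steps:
A = -422 (A = Mul(2, Add(Pow(-12, 2), Mul(-1, 355))) = Mul(2, Add(144, -355)) = Mul(2, -211) = -422)
Function('T')(L) = Mul(-5, L)
Function('d')(K) = Mul(200, K) (Function('d')(K) = Mul(Mul(-5, Mul(8, -5)), K) = Mul(Mul(-5, -40), K) = Mul(200, K))
Add(Mul(Function('d')(A), Pow(-318452, -1)), Mul(Function('f')(Function('z')(-9), -535), Pow(386749, -1))) = Add(Mul(Mul(200, -422), Pow(-318452, -1)), Mul(-535, Pow(386749, -1))) = Add(Mul(-84400, Rational(-1, 318452)), Mul(-535, Rational(1, 386749))) = Add(Rational(21100, 79613), Rational(-535, 386749)) = Rational(8117810945, 30790248137)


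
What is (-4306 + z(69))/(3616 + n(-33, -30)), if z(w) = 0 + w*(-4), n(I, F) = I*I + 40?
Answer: -4582/4745 ≈ -0.96565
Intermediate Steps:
n(I, F) = 40 + I**2 (n(I, F) = I**2 + 40 = 40 + I**2)
z(w) = -4*w (z(w) = 0 - 4*w = -4*w)
(-4306 + z(69))/(3616 + n(-33, -30)) = (-4306 - 4*69)/(3616 + (40 + (-33)**2)) = (-4306 - 276)/(3616 + (40 + 1089)) = -4582/(3616 + 1129) = -4582/4745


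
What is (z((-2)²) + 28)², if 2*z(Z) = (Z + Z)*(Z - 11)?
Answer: 0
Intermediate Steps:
z(Z) = Z*(-11 + Z) (z(Z) = ((Z + Z)*(Z - 11))/2 = ((2*Z)*(-11 + Z))/2 = (2*Z*(-11 + Z))/2 = Z*(-11 + Z))
(z((-2)²) + 28)² = ((-2)²*(-11 + (-2)²) + 28)² = (4*(-11 + 4) + 28)² = (4*(-7) + 28)² = (-28 + 28)² = 0² = 0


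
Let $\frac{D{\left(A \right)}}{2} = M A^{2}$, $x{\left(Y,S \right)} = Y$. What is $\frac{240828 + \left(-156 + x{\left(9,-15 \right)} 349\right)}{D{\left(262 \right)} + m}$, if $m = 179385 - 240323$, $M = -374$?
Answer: $- \frac{81271}{17135550} \approx -0.0047428$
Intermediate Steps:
$m = -60938$
$D{\left(A \right)} = - 748 A^{2}$ ($D{\left(A \right)} = 2 \left(- 374 A^{2}\right) = - 748 A^{2}$)
$\frac{240828 + \left(-156 + x{\left(9,-15 \right)} 349\right)}{D{\left(262 \right)} + m} = \frac{240828 + \left(-156 + 9 \cdot 349\right)}{- 748 \cdot 262^{2} - 60938} = \frac{240828 + \left(-156 + 3141\right)}{\left(-748\right) 68644 - 60938} = \frac{240828 + 2985}{-51345712 - 60938} = \frac{243813}{-51406650} = 243813 \left(- \frac{1}{51406650}\right) = - \frac{81271}{17135550}$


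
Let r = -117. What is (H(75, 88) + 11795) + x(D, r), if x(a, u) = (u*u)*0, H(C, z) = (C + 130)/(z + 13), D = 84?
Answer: 1191500/101 ≈ 11797.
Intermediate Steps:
H(C, z) = (130 + C)/(13 + z)
x(a, u) = 0 (x(a, u) = u**2*0 = 0)
(H(75, 88) + 11795) + x(D, r) = ((130 + 75)/(13 + 88) + 11795) + 0 = (205/101 + 11795) + 0 = 1191500/101 + 0 = 1191500/101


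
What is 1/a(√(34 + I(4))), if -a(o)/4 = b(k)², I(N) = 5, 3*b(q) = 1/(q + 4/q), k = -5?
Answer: -7569/100 ≈ -75.690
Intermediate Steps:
b(q) = 1/(3*(q + 4/q))
a(o) = -100/7569 (a(o) = -4*25/(9*(4 + (-5)²)²) = -4*25/(9*(4 + 25)²) = -4*((⅓)*(-5)/29)² = -4*((⅓)*(-5)*(1/29))² = -4*(-5/87)² = -4*25/7569 = -100/7569)
1/a(√(34 + I(4))) = 1/(-100/7569) = -7569/100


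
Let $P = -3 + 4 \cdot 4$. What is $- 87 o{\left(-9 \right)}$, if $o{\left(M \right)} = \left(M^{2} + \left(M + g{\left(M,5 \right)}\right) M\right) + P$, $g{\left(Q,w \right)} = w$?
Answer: $-11310$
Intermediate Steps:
$P = 13$ ($P = -3 + 16 = 13$)
$o{\left(M \right)} = 13 + M^{2} + M \left(5 + M\right)$ ($o{\left(M \right)} = \left(M^{2} + \left(M + 5\right) M\right) + 13 = \left(M^{2} + \left(5 + M\right) M\right) + 13 = \left(M^{2} + M \left(5 + M\right)\right) + 13 = 13 + M^{2} + M \left(5 + M\right)$)
$- 87 o{\left(-9 \right)} = - 87 \left(13 + 2 \left(-9\right)^{2} + 5 \left(-9\right)\right) = - 87 \left(13 + 2 \cdot 81 - 45\right) = - 87 \left(13 + 162 - 45\right) = \left(-87\right) 130 = -11310$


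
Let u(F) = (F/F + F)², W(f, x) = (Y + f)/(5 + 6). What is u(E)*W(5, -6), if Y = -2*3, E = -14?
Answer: -169/11 ≈ -15.364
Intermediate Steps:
Y = -6
W(f, x) = -6/11 + f/11 (W(f, x) = (-6 + f)/(5 + 6) = (-6 + f)/11 = (-6 + f)*(1/11) = -6/11 + f/11)
u(F) = (1 + F)²
u(E)*W(5, -6) = (1 - 14)²*(-6/11 + (1/11)*5) = (-13)²*(-6/11 + 5/11) = 169*(-1/11) = -169/11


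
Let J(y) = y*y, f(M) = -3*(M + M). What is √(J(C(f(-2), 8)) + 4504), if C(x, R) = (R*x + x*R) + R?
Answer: 2*√11126 ≈ 210.96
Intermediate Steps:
f(M) = -6*M
C(x, R) = R + 2*R*x (C(x, R) = (R*x + R*x) + R = 2*R*x + R = R + 2*R*x)
J(y) = y²
√(J(C(f(-2), 8)) + 4504) = √((8*(1 + 2*(-6*(-2))))² + 4504) = √((8*(1 + 2*12))² + 4504) = √((8*(1 + 24))² + 4504) = √((8*25)² + 4504) = √(200² + 4504) = √(40000 + 4504) = √44504 = 2*√11126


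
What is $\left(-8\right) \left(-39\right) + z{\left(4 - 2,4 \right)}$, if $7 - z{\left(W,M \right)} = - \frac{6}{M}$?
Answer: $\frac{641}{2} \approx 320.5$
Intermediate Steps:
$z{\left(W,M \right)} = 7 + \frac{6}{M}$ ($z{\left(W,M \right)} = 7 - - \frac{6}{M} = 7 + \frac{6}{M}$)
$\left(-8\right) \left(-39\right) + z{\left(4 - 2,4 \right)} = \left(-8\right) \left(-39\right) + \left(7 + \frac{6}{4}\right) = 312 + \left(7 + 6 \cdot \frac{1}{4}\right) = 312 + \left(7 + \frac{3}{2}\right) = 312 + \frac{17}{2} = \frac{641}{2}$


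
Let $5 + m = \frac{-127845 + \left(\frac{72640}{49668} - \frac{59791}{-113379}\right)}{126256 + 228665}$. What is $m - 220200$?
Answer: $- \frac{36676478606144982821}{166555793976201} \approx -2.2021 \cdot 10^{5}$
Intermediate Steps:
$m = - \frac{892772585522621}{166555793976201}$ ($m = -5 + \frac{-127845 + \left(\frac{72640}{49668} - \frac{59791}{-113379}\right)}{126256 + 228665} = -5 + \frac{-127845 + \left(72640 \cdot \frac{1}{49668} - - \frac{59791}{113379}\right)}{354921} = -5 + \left(-127845 + \left(\frac{18160}{12417} + \frac{59791}{113379}\right)\right) \frac{1}{354921} = -5 + \left(-127845 + \frac{933795829}{469275681}\right) \frac{1}{354921} = -5 - \frac{59993615641616}{166555793976201} = - \frac{892772585522621}{166555793976201} \approx -5.3602$)
$m - 220200 = - \frac{892772585522621}{166555793976201} - 220200 = - \frac{36676478606144982821}{166555793976201}$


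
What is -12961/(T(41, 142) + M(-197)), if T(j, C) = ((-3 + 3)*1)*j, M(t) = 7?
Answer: -12961/7 ≈ -1851.6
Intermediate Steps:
T(j, C) = 0 (T(j, C) = (0*1)*j = 0*j = 0)
-12961/(T(41, 142) + M(-197)) = -12961/(0 + 7) = -12961/7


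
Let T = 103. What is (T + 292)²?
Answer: 156025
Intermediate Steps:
(T + 292)² = (103 + 292)² = 395² = 156025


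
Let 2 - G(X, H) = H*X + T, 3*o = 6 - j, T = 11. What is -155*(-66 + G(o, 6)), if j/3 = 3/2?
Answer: 12090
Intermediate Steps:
j = 9/2 (j = 3*(3/2) = 9/2 ≈ 4.5000)
o = 1/2 (o = (6 - 1*9/2)/3 = (6 - 9/2)/3 = (1/3)*(3/2) = 1/2 ≈ 0.50000)
G(X, H) = -9 - H*X (G(X, H) = 2 - (H*X + 11) = 2 - (11 + H*X) = 2 + (-11 - H*X) = -9 - H*X)
-155*(-66 + G(o, 6)) = -155*(-66 + (-9 - 1*6*1/2)) = -155*(-66 + (-9 - 3)) = -155*(-66 - 12) = -155*(-78) = 12090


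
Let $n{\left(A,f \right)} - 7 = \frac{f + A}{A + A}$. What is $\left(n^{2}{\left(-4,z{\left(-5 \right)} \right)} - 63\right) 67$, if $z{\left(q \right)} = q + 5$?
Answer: $- \frac{1809}{4} \approx -452.25$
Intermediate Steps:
$z{\left(q \right)} = 5 + q$
$n{\left(A,f \right)} = 7 + \frac{A + f}{2 A}$ ($n{\left(A,f \right)} = 7 + \frac{f + A}{A + A} = 7 + \frac{A + f}{2 A}$)
$\left(n^{2}{\left(-4,z{\left(-5 \right)} \right)} - 63\right) 67 = \left(\left(\frac{\left(5 - 5\right) + 15 \left(-4\right)}{2 \left(-4\right)}\right)^{2} - 63\right) 67 = \left(\left(\frac{1}{2} \left(- \frac{1}{4}\right) \left(0 - 60\right)\right)^{2} - 63\right) 67 = \left(\left(\frac{1}{2} \left(- \frac{1}{4}\right) \left(-60\right)\right)^{2} - 63\right) 67 = \left(\left(\frac{15}{2}\right)^{2} - 63\right) 67 = \left(\frac{225}{4} - 63\right) 67 = \left(- \frac{27}{4}\right) 67 = - \frac{1809}{4}$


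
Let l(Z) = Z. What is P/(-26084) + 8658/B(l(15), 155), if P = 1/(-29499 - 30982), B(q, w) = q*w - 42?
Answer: 4552914362705/1200543253444 ≈ 3.7924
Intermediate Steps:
B(q, w) = -42 + q*w
P = -1/60481 (P = 1/(-60481) = -1/60481 ≈ -1.6534e-5)
P/(-26084) + 8658/B(l(15), 155) = -1/60481/(-26084) + 8658/(-42 + 15*155) = -1/60481*(-1/26084) + 8658/(-42 + 2325) = 1/1577586404 + 8658/2283 = 1/1577586404 + 8658*(1/2283) = 1/1577586404 + 2886/761 = 4552914362705/1200543253444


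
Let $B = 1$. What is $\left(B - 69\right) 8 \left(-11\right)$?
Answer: $5984$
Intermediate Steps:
$\left(B - 69\right) 8 \left(-11\right) = \left(1 - 69\right) 8 \left(-11\right) = \left(-68\right) \left(-88\right) = 5984$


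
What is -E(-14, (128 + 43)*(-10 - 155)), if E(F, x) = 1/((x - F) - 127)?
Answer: 1/28328 ≈ 3.5301e-5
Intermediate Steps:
E(F, x) = 1/(-127 + x - F)
-E(-14, (128 + 43)*(-10 - 155)) = -1/(-127 + (128 + 43)*(-10 - 155) - 1*(-14)) = -1/(-127 + 171*(-165) + 14) = -1/(-127 - 28215 + 14) = -1/(-28328) = -1*(-1/28328) = 1/28328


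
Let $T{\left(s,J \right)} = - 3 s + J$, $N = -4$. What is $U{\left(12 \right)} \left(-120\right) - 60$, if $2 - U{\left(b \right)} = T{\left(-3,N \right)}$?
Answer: $300$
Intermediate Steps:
$T{\left(s,J \right)} = J - 3 s$
$U{\left(b \right)} = -3$ ($U{\left(b \right)} = 2 - \left(-4 - -9\right) = 2 - \left(-4 + 9\right) = 2 - 5 = -3$)
$U{\left(12 \right)} \left(-120\right) - 60 = \left(-3\right) \left(-120\right) - 60 = 360 - 60 = 300$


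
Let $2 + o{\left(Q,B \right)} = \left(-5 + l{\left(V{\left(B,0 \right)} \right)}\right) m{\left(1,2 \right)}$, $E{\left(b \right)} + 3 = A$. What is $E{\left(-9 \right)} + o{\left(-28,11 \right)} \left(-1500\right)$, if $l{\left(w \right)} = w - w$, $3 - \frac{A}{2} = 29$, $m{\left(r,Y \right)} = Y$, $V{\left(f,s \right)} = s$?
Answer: $17945$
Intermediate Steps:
$A = -52$ ($A = 6 - 58 = -52$)
$E{\left(b \right)} = -55$ ($E{\left(b \right)} = -3 - 52 = -55$)
$l{\left(w \right)} = 0$
$o{\left(Q,B \right)} = -12$ ($o{\left(Q,B \right)} = -2 + \left(-5 + 0\right) 2 = -2 - 10 = -12$)
$E{\left(-9 \right)} + o{\left(-28,11 \right)} \left(-1500\right) = -55 - -18000 = -55 + 18000 = 17945$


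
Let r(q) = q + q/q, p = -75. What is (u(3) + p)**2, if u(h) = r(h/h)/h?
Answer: 49729/9 ≈ 5525.4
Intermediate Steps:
r(q) = 1 + q (r(q) = q + 1 = 1 + q)
u(h) = 2/h (u(h) = (1 + h/h)/h = (1 + 1)/h = 2/h)
(u(3) + p)**2 = (2/3 - 75)**2 = (-223/3)**2 = 49729/9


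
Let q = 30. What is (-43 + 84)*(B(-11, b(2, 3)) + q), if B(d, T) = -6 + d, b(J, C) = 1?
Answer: 533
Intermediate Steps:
(-43 + 84)*(B(-11, b(2, 3)) + q) = (-43 + 84)*((-6 - 11) + 30) = 41*(-17 + 30) = 41*13 = 533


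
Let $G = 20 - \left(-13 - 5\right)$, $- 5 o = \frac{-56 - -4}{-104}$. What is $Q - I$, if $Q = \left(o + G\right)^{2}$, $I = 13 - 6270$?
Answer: $\frac{769341}{100} \approx 7693.4$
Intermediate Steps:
$o = - \frac{1}{10}$ ($o = - \frac{\left(-56 - -4\right) \frac{1}{-104}}{5} = - \frac{\left(-56 + 4\right) \left(- \frac{1}{104}\right)}{5} = - \frac{\left(-52\right) \left(- \frac{1}{104}\right)}{5} = \left(- \frac{1}{5}\right) \frac{1}{2} = - \frac{1}{10} \approx -0.1$)
$G = 38$ ($G = 20 - -18 = 20 + 18 = 38$)
$I = -6257$ ($I = 13 - 6270 = -6257$)
$Q = \frac{143641}{100}$ ($Q = \left(- \frac{1}{10} + 38\right)^{2} = \left(\frac{379}{10}\right)^{2} = \frac{143641}{100} \approx 1436.4$)
$Q - I = \frac{143641}{100} - -6257 = \frac{143641}{100} + 6257 = \frac{769341}{100}$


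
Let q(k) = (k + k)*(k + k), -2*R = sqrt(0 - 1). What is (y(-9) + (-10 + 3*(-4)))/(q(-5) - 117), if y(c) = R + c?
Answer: 31/17 + I/34 ≈ 1.8235 + 0.029412*I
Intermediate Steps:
R = -I/2 (R = -sqrt(0 - 1)/2 = -I/2 ≈ -0.5*I)
q(k) = 4*k**2 (q(k) = (2*k)*(2*k) = 4*k**2)
y(c) = c - I/2 (y(c) = -I/2 + c = c - I/2)
(y(-9) + (-10 + 3*(-4)))/(q(-5) - 117) = ((-9 - I/2) + (-10 + 3*(-4)))/(4*(-5)**2 - 117) = ((-9 - I/2) + (-10 - 12))/(4*25 - 117) = ((-9 - I/2) - 22)/(100 - 117) = (-31 - I/2)/(-17) = (-31 - I/2)*(-1/17) = 31/17 + I/34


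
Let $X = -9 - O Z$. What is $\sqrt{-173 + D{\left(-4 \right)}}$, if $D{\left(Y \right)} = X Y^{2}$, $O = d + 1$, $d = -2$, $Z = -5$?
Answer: $i \sqrt{397} \approx 19.925 i$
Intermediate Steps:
$O = -1$ ($O = -2 + 1 = -1$)
$X = -14$ ($X = -9 - \left(-1\right) \left(-5\right) = -9 - 5 = -14$)
$D{\left(Y \right)} = - 14 Y^{2}$
$\sqrt{-173 + D{\left(-4 \right)}} = \sqrt{-173 - 14 \left(-4\right)^{2}} = \sqrt{-173 - 224} = \sqrt{-397} = i \sqrt{397}$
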